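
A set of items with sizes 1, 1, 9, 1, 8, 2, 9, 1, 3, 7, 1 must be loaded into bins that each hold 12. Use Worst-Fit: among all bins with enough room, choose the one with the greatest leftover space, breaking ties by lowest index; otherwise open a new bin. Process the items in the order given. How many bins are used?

1 → bin 1 (remaining 11)
1 → bin 1 (remaining 10)
9 → bin 1 (remaining 1)
1 → bin 1 (remaining 0)
8 → bin 2 (remaining 4)
2 → bin 2 (remaining 2)
9 → bin 3 (remaining 3)
1 → bin 3 (remaining 2)
3 → bin 4 (remaining 9)
7 → bin 4 (remaining 2)
1 → bin 2 (remaining 1)
Final bins: [1,1,9,1] [8,2,1] [9,1] [3,7].

4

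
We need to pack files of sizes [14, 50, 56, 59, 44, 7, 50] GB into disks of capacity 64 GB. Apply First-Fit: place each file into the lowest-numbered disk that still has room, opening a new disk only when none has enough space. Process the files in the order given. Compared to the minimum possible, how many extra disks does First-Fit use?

0

First-Fit: [14,50] [56,7] [59] [44] [50] → 5 disks.
Total size 280 GB; any packing needs at least ⌈280/64⌉ = 5 disks.
So 5 is already optimal.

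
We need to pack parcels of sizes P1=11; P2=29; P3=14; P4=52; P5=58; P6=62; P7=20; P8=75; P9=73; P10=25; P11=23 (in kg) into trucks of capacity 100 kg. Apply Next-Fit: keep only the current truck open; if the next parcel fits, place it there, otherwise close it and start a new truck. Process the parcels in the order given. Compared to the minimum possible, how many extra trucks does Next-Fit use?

2

Next-Fit: [11,29,14] [52] [58] [62,20] [75] [73,25] [23] → 7 trucks.
Total size 442 kg; any packing needs at least ⌈442/100⌉ = 5 trucks.
An optimal packing achieves that bound: [75,25] [73,23] [62,29] [58,20,14] [52,11] → 5 trucks.
Excess: 7 − 5 = 2.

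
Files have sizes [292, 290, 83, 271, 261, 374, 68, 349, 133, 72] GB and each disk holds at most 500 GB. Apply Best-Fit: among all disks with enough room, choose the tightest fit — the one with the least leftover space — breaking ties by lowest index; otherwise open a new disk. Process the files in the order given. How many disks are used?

292 GB → disk 1 (remaining 208 GB)
290 GB → disk 2 (remaining 210 GB)
83 GB → disk 1 (remaining 125 GB)
271 GB → disk 3 (remaining 229 GB)
261 GB → disk 4 (remaining 239 GB)
374 GB → disk 5 (remaining 126 GB)
68 GB → disk 1 (remaining 57 GB)
349 GB → disk 6 (remaining 151 GB)
133 GB → disk 6 (remaining 18 GB)
72 GB → disk 5 (remaining 54 GB)
Final disks: [292,83,68] [290] [271] [261] [374,72] [349,133].

6 disks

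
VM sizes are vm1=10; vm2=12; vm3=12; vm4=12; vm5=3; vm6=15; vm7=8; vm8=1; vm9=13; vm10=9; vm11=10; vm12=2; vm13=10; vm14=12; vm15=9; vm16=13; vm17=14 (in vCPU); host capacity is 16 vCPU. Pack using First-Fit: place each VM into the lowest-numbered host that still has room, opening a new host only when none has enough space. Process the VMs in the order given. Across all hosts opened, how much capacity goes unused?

59

Put vm1 (10 vCPU) in host 1; 6 vCPU remain.
Put vm2 (12 vCPU) in host 2; 4 vCPU remain.
Put vm3 (12 vCPU) in host 3; 4 vCPU remain.
Put vm4 (12 vCPU) in host 4; 4 vCPU remain.
Put vm5 (3 vCPU) in host 1; 3 vCPU remain.
Put vm6 (15 vCPU) in host 5; 1 vCPU remain.
Put vm7 (8 vCPU) in host 6; 8 vCPU remain.
Put vm8 (1 vCPU) in host 1; 2 vCPU remain.
Put vm9 (13 vCPU) in host 7; 3 vCPU remain.
Put vm10 (9 vCPU) in host 8; 7 vCPU remain.
Put vm11 (10 vCPU) in host 9; 6 vCPU remain.
Put vm12 (2 vCPU) in host 1; 0 vCPU remain.
Put vm13 (10 vCPU) in host 10; 6 vCPU remain.
Put vm14 (12 vCPU) in host 11; 4 vCPU remain.
Put vm15 (9 vCPU) in host 12; 7 vCPU remain.
Put vm16 (13 vCPU) in host 13; 3 vCPU remain.
Put vm17 (14 vCPU) in host 14; 2 vCPU remain.
14 hosts × 16 vCPU = 224 vCPU; used 165 vCPU; unused 59 vCPU.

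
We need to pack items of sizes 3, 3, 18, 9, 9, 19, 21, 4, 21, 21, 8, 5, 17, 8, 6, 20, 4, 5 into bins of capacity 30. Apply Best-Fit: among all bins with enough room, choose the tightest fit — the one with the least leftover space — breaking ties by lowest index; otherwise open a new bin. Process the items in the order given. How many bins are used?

bin 1: place 3, 27 left
bin 1: place 3, 24 left
bin 1: place 18, 6 left
bin 2: place 9, 21 left
bin 2: place 9, 12 left
bin 3: place 19, 11 left
bin 4: place 21, 9 left
bin 1: place 4, 2 left
bin 5: place 21, 9 left
bin 6: place 21, 9 left
bin 4: place 8, 1 left
bin 5: place 5, 4 left
bin 7: place 17, 13 left
bin 6: place 8, 1 left
bin 3: place 6, 5 left
bin 8: place 20, 10 left
bin 5: place 4, 0 left
bin 3: place 5, 0 left
Final bins: [3,3,18,4] [9,9] [19,6,5] [21,8] [21,5,4] [21,8] [17] [20].

8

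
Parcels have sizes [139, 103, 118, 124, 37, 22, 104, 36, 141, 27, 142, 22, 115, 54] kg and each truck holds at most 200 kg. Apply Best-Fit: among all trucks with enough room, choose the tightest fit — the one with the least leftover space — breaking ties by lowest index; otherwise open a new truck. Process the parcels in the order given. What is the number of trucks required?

8 trucks

Put 139 kg in truck 1; 61 kg remain.
Put 103 kg in truck 2; 97 kg remain.
Put 118 kg in truck 3; 82 kg remain.
Put 124 kg in truck 4; 76 kg remain.
Put 37 kg in truck 1; 24 kg remain.
Put 22 kg in truck 1; 2 kg remain.
Put 104 kg in truck 5; 96 kg remain.
Put 36 kg in truck 4; 40 kg remain.
Put 141 kg in truck 6; 59 kg remain.
Put 27 kg in truck 4; 13 kg remain.
Put 142 kg in truck 7; 58 kg remain.
Put 22 kg in truck 7; 36 kg remain.
Put 115 kg in truck 8; 85 kg remain.
Put 54 kg in truck 6; 5 kg remain.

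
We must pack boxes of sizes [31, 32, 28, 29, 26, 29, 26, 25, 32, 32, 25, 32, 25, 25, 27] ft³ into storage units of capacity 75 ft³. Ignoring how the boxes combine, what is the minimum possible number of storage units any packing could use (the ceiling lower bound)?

Total size = 31 + 32 + 28 + 29 + 26 + 29 + 26 + 25 + 32 + 32 + 25 + 32 + 25 + 25 + 27 = 424 ft³.
⌈424 / 75⌉ = 6.

6 storage units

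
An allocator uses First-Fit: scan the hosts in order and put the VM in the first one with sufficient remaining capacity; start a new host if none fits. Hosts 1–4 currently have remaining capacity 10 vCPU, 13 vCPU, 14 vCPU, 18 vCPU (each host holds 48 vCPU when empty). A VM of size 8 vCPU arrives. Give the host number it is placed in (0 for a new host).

Hosts with room: host 1 (10 vCPU), host 2 (13 vCPU), host 3 (14 vCPU), host 4 (18 vCPU).
The first with room is host 1.

1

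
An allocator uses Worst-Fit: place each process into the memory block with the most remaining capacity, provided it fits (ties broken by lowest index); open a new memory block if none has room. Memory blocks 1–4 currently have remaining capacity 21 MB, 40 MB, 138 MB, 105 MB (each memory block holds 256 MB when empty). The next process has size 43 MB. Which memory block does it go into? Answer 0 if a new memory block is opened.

3

Memory blocks with room: memory block 3 (138 MB), memory block 4 (105 MB).
Most room is memory block 3 with 138 MB free.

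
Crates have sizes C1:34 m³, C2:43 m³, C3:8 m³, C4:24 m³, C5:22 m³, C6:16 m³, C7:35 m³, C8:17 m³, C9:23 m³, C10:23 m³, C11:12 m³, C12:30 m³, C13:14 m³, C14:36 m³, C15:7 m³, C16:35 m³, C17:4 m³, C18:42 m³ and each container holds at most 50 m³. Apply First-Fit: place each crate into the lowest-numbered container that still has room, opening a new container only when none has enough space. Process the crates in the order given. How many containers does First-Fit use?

10

C1 (34 m³) → container 1 (remaining 16 m³)
C2 (43 m³) → container 2 (remaining 7 m³)
C3 (8 m³) → container 1 (remaining 8 m³)
C4 (24 m³) → container 3 (remaining 26 m³)
C5 (22 m³) → container 3 (remaining 4 m³)
C6 (16 m³) → container 4 (remaining 34 m³)
C7 (35 m³) → container 5 (remaining 15 m³)
C8 (17 m³) → container 4 (remaining 17 m³)
C9 (23 m³) → container 6 (remaining 27 m³)
C10 (23 m³) → container 6 (remaining 4 m³)
C11 (12 m³) → container 4 (remaining 5 m³)
C12 (30 m³) → container 7 (remaining 20 m³)
C13 (14 m³) → container 5 (remaining 1 m³)
C14 (36 m³) → container 8 (remaining 14 m³)
C15 (7 m³) → container 1 (remaining 1 m³)
C16 (35 m³) → container 9 (remaining 15 m³)
C17 (4 m³) → container 2 (remaining 3 m³)
C18 (42 m³) → container 10 (remaining 8 m³)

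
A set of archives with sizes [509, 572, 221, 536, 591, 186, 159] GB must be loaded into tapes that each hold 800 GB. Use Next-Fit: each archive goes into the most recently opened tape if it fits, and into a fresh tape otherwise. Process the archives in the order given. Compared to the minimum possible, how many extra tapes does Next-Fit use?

Next-Fit: [509] [572,221] [536] [591,186] [159] → 5 tapes.
Total size 2774 GB; any packing needs at least ⌈2774/800⌉ = 4 tapes.
An optimal packing achieves that bound: [591,186] [572,221] [536,159] [509] → 4 tapes.
Excess: 5 − 4 = 1.

1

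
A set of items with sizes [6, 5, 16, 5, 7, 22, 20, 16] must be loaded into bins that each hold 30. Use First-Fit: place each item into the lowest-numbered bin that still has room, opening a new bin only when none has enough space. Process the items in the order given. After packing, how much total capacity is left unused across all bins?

23

Put 6 in bin 1; 24 remain.
Put 5 in bin 1; 19 remain.
Put 16 in bin 1; 3 remain.
Put 5 in bin 2; 25 remain.
Put 7 in bin 2; 18 remain.
Put 22 in bin 3; 8 remain.
Put 20 in bin 4; 10 remain.
Put 16 in bin 2; 2 remain.
4 bins × 30 = 120; used 97; unused 23.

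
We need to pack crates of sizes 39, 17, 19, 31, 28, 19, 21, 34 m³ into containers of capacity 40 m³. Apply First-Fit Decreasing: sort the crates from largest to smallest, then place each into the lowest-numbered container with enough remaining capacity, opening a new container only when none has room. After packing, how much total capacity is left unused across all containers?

Sorted descending: 39, 34, 31, 28, 21, 19, 19, 17.
container 1: place 39 m³, 1 m³ left
container 2: place 34 m³, 6 m³ left
container 3: place 31 m³, 9 m³ left
container 4: place 28 m³, 12 m³ left
container 5: place 21 m³, 19 m³ left
container 5: place 19 m³, 0 m³ left
container 6: place 19 m³, 21 m³ left
container 6: place 17 m³, 4 m³ left
6 containers × 40 m³ = 240 m³; used 208 m³; unused 32 m³.

32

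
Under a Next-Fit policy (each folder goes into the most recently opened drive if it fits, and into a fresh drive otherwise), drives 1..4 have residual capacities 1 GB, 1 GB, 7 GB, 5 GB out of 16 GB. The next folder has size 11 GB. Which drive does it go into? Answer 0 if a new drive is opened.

Next-Fit only looks at drive 4, which has 5 GB free.
11 GB does not fit, so a new drive is opened.

0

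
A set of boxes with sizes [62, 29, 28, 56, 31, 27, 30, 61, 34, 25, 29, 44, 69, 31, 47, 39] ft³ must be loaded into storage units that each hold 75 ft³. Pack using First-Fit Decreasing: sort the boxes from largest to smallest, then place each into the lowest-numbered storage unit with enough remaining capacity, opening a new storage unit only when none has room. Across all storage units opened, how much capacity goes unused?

108

Sorted descending: 69, 62, 61, 56, 47, 44, 39, 34, 31, 31, 30, 29, 29, 28, 27, 25.
69 ft³ → storage unit 1 (remaining 6 ft³)
62 ft³ → storage unit 2 (remaining 13 ft³)
61 ft³ → storage unit 3 (remaining 14 ft³)
56 ft³ → storage unit 4 (remaining 19 ft³)
47 ft³ → storage unit 5 (remaining 28 ft³)
44 ft³ → storage unit 6 (remaining 31 ft³)
39 ft³ → storage unit 7 (remaining 36 ft³)
34 ft³ → storage unit 7 (remaining 2 ft³)
31 ft³ → storage unit 6 (remaining 0 ft³)
31 ft³ → storage unit 8 (remaining 44 ft³)
30 ft³ → storage unit 8 (remaining 14 ft³)
29 ft³ → storage unit 9 (remaining 46 ft³)
29 ft³ → storage unit 9 (remaining 17 ft³)
28 ft³ → storage unit 5 (remaining 0 ft³)
27 ft³ → storage unit 10 (remaining 48 ft³)
25 ft³ → storage unit 10 (remaining 23 ft³)
10 storage units × 75 ft³ = 750 ft³; used 642 ft³; unused 108 ft³.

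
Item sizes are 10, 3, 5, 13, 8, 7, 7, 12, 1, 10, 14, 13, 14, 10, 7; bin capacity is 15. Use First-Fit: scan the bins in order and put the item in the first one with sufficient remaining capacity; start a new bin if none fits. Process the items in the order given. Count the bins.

11

Put 10 in bin 1; 5 remain.
Put 3 in bin 1; 2 remain.
Put 5 in bin 2; 10 remain.
Put 13 in bin 3; 2 remain.
Put 8 in bin 2; 2 remain.
Put 7 in bin 4; 8 remain.
Put 7 in bin 4; 1 remain.
Put 12 in bin 5; 3 remain.
Put 1 in bin 1; 1 remain.
Put 10 in bin 6; 5 remain.
Put 14 in bin 7; 1 remain.
Put 13 in bin 8; 2 remain.
Put 14 in bin 9; 1 remain.
Put 10 in bin 10; 5 remain.
Put 7 in bin 11; 8 remain.
Final bins: [10,3,1] [5,8] [13] [7,7] [12] [10] [14] [13] [14] [10] [7].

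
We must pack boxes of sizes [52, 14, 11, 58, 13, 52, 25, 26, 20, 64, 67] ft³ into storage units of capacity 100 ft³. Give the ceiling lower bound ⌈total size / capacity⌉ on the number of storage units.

5 storage units

Total size = 52 + 14 + 11 + 58 + 13 + 52 + 25 + 26 + 20 + 64 + 67 = 402 ft³.
⌈402 / 100⌉ = 5.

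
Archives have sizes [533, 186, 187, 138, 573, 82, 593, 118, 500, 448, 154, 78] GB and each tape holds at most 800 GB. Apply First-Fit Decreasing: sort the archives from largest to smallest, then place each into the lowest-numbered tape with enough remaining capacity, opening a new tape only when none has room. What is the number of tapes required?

5 tapes

Sorted descending: 593, 573, 533, 500, 448, 187, 186, 154, 138, 118, 82, 78.
Put 593 GB in tape 1; 207 GB remain.
Put 573 GB in tape 2; 227 GB remain.
Put 533 GB in tape 3; 267 GB remain.
Put 500 GB in tape 4; 300 GB remain.
Put 448 GB in tape 5; 352 GB remain.
Put 187 GB in tape 1; 20 GB remain.
Put 186 GB in tape 2; 41 GB remain.
Put 154 GB in tape 3; 113 GB remain.
Put 138 GB in tape 4; 162 GB remain.
Put 118 GB in tape 4; 44 GB remain.
Put 82 GB in tape 3; 31 GB remain.
Put 78 GB in tape 5; 274 GB remain.
Final tapes: [593,187] [573,186] [533,154,82] [500,138,118] [448,78].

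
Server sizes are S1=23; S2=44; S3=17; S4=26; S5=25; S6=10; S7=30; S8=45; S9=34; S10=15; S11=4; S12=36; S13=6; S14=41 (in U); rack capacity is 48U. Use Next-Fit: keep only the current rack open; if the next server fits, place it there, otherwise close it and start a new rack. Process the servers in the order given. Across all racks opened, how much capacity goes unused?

Put S1 (23U) in rack 1; 25U remain.
Put S2 (44U) in rack 2; 4U remain.
Put S3 (17U) in rack 3; 31U remain.
Put S4 (26U) in rack 3; 5U remain.
Put S5 (25U) in rack 4; 23U remain.
Put S6 (10U) in rack 4; 13U remain.
Put S7 (30U) in rack 5; 18U remain.
Put S8 (45U) in rack 6; 3U remain.
Put S9 (34U) in rack 7; 14U remain.
Put S10 (15U) in rack 8; 33U remain.
Put S11 (4U) in rack 8; 29U remain.
Put S12 (36U) in rack 9; 12U remain.
Put S13 (6U) in rack 9; 6U remain.
Put S14 (41U) in rack 10; 7U remain.
10 racks × 48U = 480U; used 356U; unused 124U.

124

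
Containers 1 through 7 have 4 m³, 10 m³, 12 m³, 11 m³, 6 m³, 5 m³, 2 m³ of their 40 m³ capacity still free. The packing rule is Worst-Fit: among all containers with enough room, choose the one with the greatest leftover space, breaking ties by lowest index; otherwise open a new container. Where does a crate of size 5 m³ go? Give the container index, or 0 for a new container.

3

Containers with room: container 2 (10 m³), container 3 (12 m³), container 4 (11 m³), container 5 (6 m³), container 6 (5 m³).
Most room is container 3 with 12 m³ free.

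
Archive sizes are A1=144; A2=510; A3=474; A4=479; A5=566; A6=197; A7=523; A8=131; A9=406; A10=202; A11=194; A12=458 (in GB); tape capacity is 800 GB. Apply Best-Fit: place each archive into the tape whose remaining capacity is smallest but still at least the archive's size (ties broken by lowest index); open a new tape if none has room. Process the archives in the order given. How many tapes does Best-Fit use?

Put A1 (144 GB) in tape 1; 656 GB remain.
Put A2 (510 GB) in tape 1; 146 GB remain.
Put A3 (474 GB) in tape 2; 326 GB remain.
Put A4 (479 GB) in tape 3; 321 GB remain.
Put A5 (566 GB) in tape 4; 234 GB remain.
Put A6 (197 GB) in tape 4; 37 GB remain.
Put A7 (523 GB) in tape 5; 277 GB remain.
Put A8 (131 GB) in tape 1; 15 GB remain.
Put A9 (406 GB) in tape 6; 394 GB remain.
Put A10 (202 GB) in tape 5; 75 GB remain.
Put A11 (194 GB) in tape 3; 127 GB remain.
Put A12 (458 GB) in tape 7; 342 GB remain.

7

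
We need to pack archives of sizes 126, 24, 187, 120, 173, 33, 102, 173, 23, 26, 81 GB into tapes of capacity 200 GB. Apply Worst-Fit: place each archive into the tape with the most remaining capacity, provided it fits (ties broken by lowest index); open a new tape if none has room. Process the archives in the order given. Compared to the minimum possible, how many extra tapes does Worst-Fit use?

1

Worst-Fit: [126,24] [187] [120,33] [173] [102,23,26] [173] [81] → 7 tapes.
Total size 1068 GB; any packing needs at least ⌈1068/200⌉ = 6 tapes.
An optimal packing achieves that bound: [187] [173,26] [173,24] [126,33,23] [120] [102,81] → 6 tapes.
Excess: 7 − 6 = 1.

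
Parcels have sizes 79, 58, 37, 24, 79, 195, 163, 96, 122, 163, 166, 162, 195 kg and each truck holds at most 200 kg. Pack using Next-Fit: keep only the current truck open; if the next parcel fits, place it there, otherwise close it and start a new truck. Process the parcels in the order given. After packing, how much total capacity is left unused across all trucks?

truck 1: place 79 kg, 121 kg left
truck 1: place 58 kg, 63 kg left
truck 1: place 37 kg, 26 kg left
truck 1: place 24 kg, 2 kg left
truck 2: place 79 kg, 121 kg left
truck 3: place 195 kg, 5 kg left
truck 4: place 163 kg, 37 kg left
truck 5: place 96 kg, 104 kg left
truck 6: place 122 kg, 78 kg left
truck 7: place 163 kg, 37 kg left
truck 8: place 166 kg, 34 kg left
truck 9: place 162 kg, 38 kg left
truck 10: place 195 kg, 5 kg left
10 trucks × 200 kg = 2000 kg; used 1539 kg; unused 461 kg.

461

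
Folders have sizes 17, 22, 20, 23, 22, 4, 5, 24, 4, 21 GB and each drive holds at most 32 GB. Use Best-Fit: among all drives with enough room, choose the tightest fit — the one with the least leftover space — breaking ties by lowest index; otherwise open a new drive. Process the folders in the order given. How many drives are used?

Put 17 GB in drive 1; 15 GB remain.
Put 22 GB in drive 2; 10 GB remain.
Put 20 GB in drive 3; 12 GB remain.
Put 23 GB in drive 4; 9 GB remain.
Put 22 GB in drive 5; 10 GB remain.
Put 4 GB in drive 4; 5 GB remain.
Put 5 GB in drive 4; 0 GB remain.
Put 24 GB in drive 6; 8 GB remain.
Put 4 GB in drive 6; 4 GB remain.
Put 21 GB in drive 7; 11 GB remain.
Final drives: [17] [22] [20] [23,4,5] [22] [24,4] [21].

7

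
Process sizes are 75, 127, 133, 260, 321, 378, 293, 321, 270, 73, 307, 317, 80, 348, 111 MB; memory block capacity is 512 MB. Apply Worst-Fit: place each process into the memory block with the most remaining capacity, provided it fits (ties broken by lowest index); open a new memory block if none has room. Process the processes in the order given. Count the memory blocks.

memory block 1: place 75 MB, 437 MB left
memory block 1: place 127 MB, 310 MB left
memory block 1: place 133 MB, 177 MB left
memory block 2: place 260 MB, 252 MB left
memory block 3: place 321 MB, 191 MB left
memory block 4: place 378 MB, 134 MB left
memory block 5: place 293 MB, 219 MB left
memory block 6: place 321 MB, 191 MB left
memory block 7: place 270 MB, 242 MB left
memory block 2: place 73 MB, 179 MB left
memory block 8: place 307 MB, 205 MB left
memory block 9: place 317 MB, 195 MB left
memory block 7: place 80 MB, 162 MB left
memory block 10: place 348 MB, 164 MB left
memory block 5: place 111 MB, 108 MB left
Final memory blocks: [75,127,133] [260,73] [321] [378] [293,111] [321] [270,80] [307] [317] [348].

10 memory blocks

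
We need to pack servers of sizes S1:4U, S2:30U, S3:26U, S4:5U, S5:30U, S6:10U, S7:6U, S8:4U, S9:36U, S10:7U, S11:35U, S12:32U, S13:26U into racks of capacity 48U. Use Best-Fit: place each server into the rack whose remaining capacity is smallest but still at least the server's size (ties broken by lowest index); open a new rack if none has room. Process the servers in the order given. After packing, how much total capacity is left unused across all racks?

85

rack 1: place S1 (4U), 44U left
rack 1: place S2 (30U), 14U left
rack 2: place S3 (26U), 22U left
rack 1: place S4 (5U), 9U left
rack 3: place S5 (30U), 18U left
rack 3: place S6 (10U), 8U left
rack 3: place S7 (6U), 2U left
rack 1: place S8 (4U), 5U left
rack 4: place S9 (36U), 12U left
rack 4: place S10 (7U), 5U left
rack 5: place S11 (35U), 13U left
rack 6: place S12 (32U), 16U left
rack 7: place S13 (26U), 22U left
7 racks × 48U = 336U; used 251U; unused 85U.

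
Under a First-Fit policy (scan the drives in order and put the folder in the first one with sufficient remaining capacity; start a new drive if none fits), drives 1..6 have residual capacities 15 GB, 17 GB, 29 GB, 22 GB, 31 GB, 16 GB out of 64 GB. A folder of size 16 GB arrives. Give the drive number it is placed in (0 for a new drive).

Drives with room: drive 2 (17 GB), drive 3 (29 GB), drive 4 (22 GB), drive 5 (31 GB), drive 6 (16 GB).
The first with room is drive 2.

2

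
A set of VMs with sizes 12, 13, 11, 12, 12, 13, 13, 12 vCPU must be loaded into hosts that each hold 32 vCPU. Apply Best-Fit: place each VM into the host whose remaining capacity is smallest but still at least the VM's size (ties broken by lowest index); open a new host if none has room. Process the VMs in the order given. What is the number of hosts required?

12 vCPU → host 1 (remaining 20 vCPU)
13 vCPU → host 1 (remaining 7 vCPU)
11 vCPU → host 2 (remaining 21 vCPU)
12 vCPU → host 2 (remaining 9 vCPU)
12 vCPU → host 3 (remaining 20 vCPU)
13 vCPU → host 3 (remaining 7 vCPU)
13 vCPU → host 4 (remaining 19 vCPU)
12 vCPU → host 4 (remaining 7 vCPU)
Final hosts: [12,13] [11,12] [12,13] [13,12].

4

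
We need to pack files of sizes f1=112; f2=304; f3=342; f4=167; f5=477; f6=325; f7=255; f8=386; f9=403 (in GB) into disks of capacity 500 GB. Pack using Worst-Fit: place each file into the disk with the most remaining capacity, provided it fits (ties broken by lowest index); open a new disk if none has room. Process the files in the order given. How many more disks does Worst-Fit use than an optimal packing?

Worst-Fit: [112,304] [342] [167,325] [477] [255] [386] [403] → 7 disks.
7 files exceed 250 GB (half the capacity), and no two of those can share a disk, so at least 7 disks are needed.
So 7 is already optimal.

0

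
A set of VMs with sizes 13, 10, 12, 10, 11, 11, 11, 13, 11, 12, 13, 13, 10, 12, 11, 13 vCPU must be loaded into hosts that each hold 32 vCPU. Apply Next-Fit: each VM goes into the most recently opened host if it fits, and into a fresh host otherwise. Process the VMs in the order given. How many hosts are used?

Put 13 vCPU in host 1; 19 vCPU remain.
Put 10 vCPU in host 1; 9 vCPU remain.
Put 12 vCPU in host 2; 20 vCPU remain.
Put 10 vCPU in host 2; 10 vCPU remain.
Put 11 vCPU in host 3; 21 vCPU remain.
Put 11 vCPU in host 3; 10 vCPU remain.
Put 11 vCPU in host 4; 21 vCPU remain.
Put 13 vCPU in host 4; 8 vCPU remain.
Put 11 vCPU in host 5; 21 vCPU remain.
Put 12 vCPU in host 5; 9 vCPU remain.
Put 13 vCPU in host 6; 19 vCPU remain.
Put 13 vCPU in host 6; 6 vCPU remain.
Put 10 vCPU in host 7; 22 vCPU remain.
Put 12 vCPU in host 7; 10 vCPU remain.
Put 11 vCPU in host 8; 21 vCPU remain.
Put 13 vCPU in host 8; 8 vCPU remain.

8 hosts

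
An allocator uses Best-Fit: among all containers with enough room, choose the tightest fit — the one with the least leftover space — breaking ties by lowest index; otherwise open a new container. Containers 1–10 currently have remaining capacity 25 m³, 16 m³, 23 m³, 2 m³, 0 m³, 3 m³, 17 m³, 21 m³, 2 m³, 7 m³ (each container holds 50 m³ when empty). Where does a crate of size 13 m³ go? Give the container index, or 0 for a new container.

Containers with room: container 1 (25 m³), container 2 (16 m³), container 3 (23 m³), container 7 (17 m³), container 8 (21 m³).
Tightest fit is container 2 with 16 m³ free.

2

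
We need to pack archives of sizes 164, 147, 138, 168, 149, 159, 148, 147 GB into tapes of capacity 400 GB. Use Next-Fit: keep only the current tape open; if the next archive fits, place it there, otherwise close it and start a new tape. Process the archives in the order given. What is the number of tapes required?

tape 1: place 164 GB, 236 GB left
tape 1: place 147 GB, 89 GB left
tape 2: place 138 GB, 262 GB left
tape 2: place 168 GB, 94 GB left
tape 3: place 149 GB, 251 GB left
tape 3: place 159 GB, 92 GB left
tape 4: place 148 GB, 252 GB left
tape 4: place 147 GB, 105 GB left
Final tapes: [164,147] [138,168] [149,159] [148,147].

4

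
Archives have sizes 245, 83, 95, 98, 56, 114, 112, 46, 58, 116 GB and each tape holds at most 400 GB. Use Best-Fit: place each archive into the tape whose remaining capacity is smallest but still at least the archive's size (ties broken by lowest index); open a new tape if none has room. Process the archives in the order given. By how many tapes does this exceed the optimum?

Best-Fit: [245,83,56] [95,98,114,46] [112,58,116] → 3 tapes.
Total size 1023 GB; any packing needs at least ⌈1023/400⌉ = 3 tapes.
So 3 is already optimal.

0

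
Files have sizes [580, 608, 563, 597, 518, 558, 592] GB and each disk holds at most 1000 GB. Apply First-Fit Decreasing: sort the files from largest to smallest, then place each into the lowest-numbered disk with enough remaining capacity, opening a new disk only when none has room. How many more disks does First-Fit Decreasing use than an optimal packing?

First-Fit Decreasing: [608] [597] [592] [580] [563] [558] [518] → 7 disks.
7 files exceed 500 GB (half the capacity), and no two of those can share a disk, so at least 7 disks are needed.
So 7 is already optimal.

0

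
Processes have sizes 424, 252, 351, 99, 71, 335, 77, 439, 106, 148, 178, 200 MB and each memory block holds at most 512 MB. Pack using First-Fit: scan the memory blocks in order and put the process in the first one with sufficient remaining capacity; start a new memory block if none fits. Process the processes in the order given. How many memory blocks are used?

6 memory blocks

Put 424 MB in memory block 1; 88 MB remain.
Put 252 MB in memory block 2; 260 MB remain.
Put 351 MB in memory block 3; 161 MB remain.
Put 99 MB in memory block 2; 161 MB remain.
Put 71 MB in memory block 1; 17 MB remain.
Put 335 MB in memory block 4; 177 MB remain.
Put 77 MB in memory block 2; 84 MB remain.
Put 439 MB in memory block 5; 73 MB remain.
Put 106 MB in memory block 3; 55 MB remain.
Put 148 MB in memory block 4; 29 MB remain.
Put 178 MB in memory block 6; 334 MB remain.
Put 200 MB in memory block 6; 134 MB remain.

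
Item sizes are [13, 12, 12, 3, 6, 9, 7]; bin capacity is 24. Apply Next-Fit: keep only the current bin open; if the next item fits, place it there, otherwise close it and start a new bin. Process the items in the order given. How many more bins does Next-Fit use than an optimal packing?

1

Next-Fit: [13] [12,12] [3,6,9] [7] → 4 bins.
Total size 62; any packing needs at least ⌈62/24⌉ = 3 bins.
An optimal packing achieves that bound: [13,9] [12,12] [7,6,3] → 3 bins.
Excess: 4 − 3 = 1.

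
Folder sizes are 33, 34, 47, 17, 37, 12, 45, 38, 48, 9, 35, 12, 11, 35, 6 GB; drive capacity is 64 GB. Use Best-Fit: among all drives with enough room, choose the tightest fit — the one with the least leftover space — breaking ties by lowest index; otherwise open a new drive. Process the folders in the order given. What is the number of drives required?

drive 1: place 33 GB, 31 GB left
drive 2: place 34 GB, 30 GB left
drive 3: place 47 GB, 17 GB left
drive 3: place 17 GB, 0 GB left
drive 4: place 37 GB, 27 GB left
drive 4: place 12 GB, 15 GB left
drive 5: place 45 GB, 19 GB left
drive 6: place 38 GB, 26 GB left
drive 7: place 48 GB, 16 GB left
drive 4: place 9 GB, 6 GB left
drive 8: place 35 GB, 29 GB left
drive 7: place 12 GB, 4 GB left
drive 5: place 11 GB, 8 GB left
drive 9: place 35 GB, 29 GB left
drive 4: place 6 GB, 0 GB left

9 drives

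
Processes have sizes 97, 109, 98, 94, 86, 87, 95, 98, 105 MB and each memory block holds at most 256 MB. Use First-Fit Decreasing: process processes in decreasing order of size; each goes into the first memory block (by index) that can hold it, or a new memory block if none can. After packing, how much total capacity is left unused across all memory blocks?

411

Sorted descending: 109, 105, 98, 98, 97, 95, 94, 87, 86.
109 MB → memory block 1 (remaining 147 MB)
105 MB → memory block 1 (remaining 42 MB)
98 MB → memory block 2 (remaining 158 MB)
98 MB → memory block 2 (remaining 60 MB)
97 MB → memory block 3 (remaining 159 MB)
95 MB → memory block 3 (remaining 64 MB)
94 MB → memory block 4 (remaining 162 MB)
87 MB → memory block 4 (remaining 75 MB)
86 MB → memory block 5 (remaining 170 MB)
5 memory blocks × 256 MB = 1280 MB; used 869 MB; unused 411 MB.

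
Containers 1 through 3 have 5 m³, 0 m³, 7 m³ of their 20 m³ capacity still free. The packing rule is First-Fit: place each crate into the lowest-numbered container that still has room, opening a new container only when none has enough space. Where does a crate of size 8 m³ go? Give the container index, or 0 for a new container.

No container has ≥ 8 m³ free, so a new container is opened.

0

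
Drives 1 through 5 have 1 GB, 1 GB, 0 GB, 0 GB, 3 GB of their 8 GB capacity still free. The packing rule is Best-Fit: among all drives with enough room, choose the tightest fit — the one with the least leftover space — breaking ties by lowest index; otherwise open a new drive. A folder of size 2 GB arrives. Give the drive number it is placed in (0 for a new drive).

5

Drives with room: drive 5 (3 GB).
Tightest fit is drive 5 with 3 GB free.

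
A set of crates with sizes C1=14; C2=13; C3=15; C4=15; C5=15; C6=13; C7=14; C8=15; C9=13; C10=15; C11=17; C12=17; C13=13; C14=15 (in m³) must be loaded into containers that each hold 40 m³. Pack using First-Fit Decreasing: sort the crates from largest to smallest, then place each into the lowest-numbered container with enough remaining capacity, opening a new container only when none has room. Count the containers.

Sorted descending: 17, 17, 15, 15, 15, 15, 15, 15, 14, 14, 13, 13, 13, 13.
17 m³ → container 1 (remaining 23 m³)
17 m³ → container 1 (remaining 6 m³)
15 m³ → container 2 (remaining 25 m³)
15 m³ → container 2 (remaining 10 m³)
15 m³ → container 3 (remaining 25 m³)
15 m³ → container 3 (remaining 10 m³)
15 m³ → container 4 (remaining 25 m³)
15 m³ → container 4 (remaining 10 m³)
14 m³ → container 5 (remaining 26 m³)
14 m³ → container 5 (remaining 12 m³)
13 m³ → container 6 (remaining 27 m³)
13 m³ → container 6 (remaining 14 m³)
13 m³ → container 6 (remaining 1 m³)
13 m³ → container 7 (remaining 27 m³)

7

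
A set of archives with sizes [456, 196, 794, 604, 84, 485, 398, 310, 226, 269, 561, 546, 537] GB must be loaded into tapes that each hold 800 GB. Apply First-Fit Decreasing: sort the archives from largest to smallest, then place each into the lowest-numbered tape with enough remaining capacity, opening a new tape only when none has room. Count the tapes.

8 tapes

Sorted descending: 794, 604, 561, 546, 537, 485, 456, 398, 310, 269, 226, 196, 84.
tape 1: place 794 GB, 6 GB left
tape 2: place 604 GB, 196 GB left
tape 3: place 561 GB, 239 GB left
tape 4: place 546 GB, 254 GB left
tape 5: place 537 GB, 263 GB left
tape 6: place 485 GB, 315 GB left
tape 7: place 456 GB, 344 GB left
tape 8: place 398 GB, 402 GB left
tape 6: place 310 GB, 5 GB left
tape 7: place 269 GB, 75 GB left
tape 3: place 226 GB, 13 GB left
tape 2: place 196 GB, 0 GB left
tape 4: place 84 GB, 170 GB left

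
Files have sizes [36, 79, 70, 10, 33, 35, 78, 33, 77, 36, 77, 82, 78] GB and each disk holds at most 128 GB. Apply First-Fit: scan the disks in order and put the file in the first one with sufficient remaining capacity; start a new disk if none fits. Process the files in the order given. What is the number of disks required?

36 GB → disk 1 (remaining 92 GB)
79 GB → disk 1 (remaining 13 GB)
70 GB → disk 2 (remaining 58 GB)
10 GB → disk 1 (remaining 3 GB)
33 GB → disk 2 (remaining 25 GB)
35 GB → disk 3 (remaining 93 GB)
78 GB → disk 3 (remaining 15 GB)
33 GB → disk 4 (remaining 95 GB)
77 GB → disk 4 (remaining 18 GB)
36 GB → disk 5 (remaining 92 GB)
77 GB → disk 5 (remaining 15 GB)
82 GB → disk 6 (remaining 46 GB)
78 GB → disk 7 (remaining 50 GB)
Final disks: [36,79,10] [70,33] [35,78] [33,77] [36,77] [82] [78].

7 disks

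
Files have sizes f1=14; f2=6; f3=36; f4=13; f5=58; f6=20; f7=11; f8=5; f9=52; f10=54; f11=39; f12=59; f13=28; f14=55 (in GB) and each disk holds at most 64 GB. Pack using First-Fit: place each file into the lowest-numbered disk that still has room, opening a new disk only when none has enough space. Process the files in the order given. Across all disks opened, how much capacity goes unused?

126

disk 1: place f1 (14 GB), 50 GB left
disk 1: place f2 (6 GB), 44 GB left
disk 1: place f3 (36 GB), 8 GB left
disk 2: place f4 (13 GB), 51 GB left
disk 3: place f5 (58 GB), 6 GB left
disk 2: place f6 (20 GB), 31 GB left
disk 2: place f7 (11 GB), 20 GB left
disk 1: place f8 (5 GB), 3 GB left
disk 4: place f9 (52 GB), 12 GB left
disk 5: place f10 (54 GB), 10 GB left
disk 6: place f11 (39 GB), 25 GB left
disk 7: place f12 (59 GB), 5 GB left
disk 8: place f13 (28 GB), 36 GB left
disk 9: place f14 (55 GB), 9 GB left
9 disks × 64 GB = 576 GB; used 450 GB; unused 126 GB.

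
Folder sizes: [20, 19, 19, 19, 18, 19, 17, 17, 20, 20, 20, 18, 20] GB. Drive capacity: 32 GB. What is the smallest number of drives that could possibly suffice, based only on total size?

8 drives

Total size = 20 + 19 + 19 + 19 + 18 + 19 + 17 + 17 + 20 + 20 + 20 + 18 + 20 = 246 GB.
⌈246 / 32⌉ = 8.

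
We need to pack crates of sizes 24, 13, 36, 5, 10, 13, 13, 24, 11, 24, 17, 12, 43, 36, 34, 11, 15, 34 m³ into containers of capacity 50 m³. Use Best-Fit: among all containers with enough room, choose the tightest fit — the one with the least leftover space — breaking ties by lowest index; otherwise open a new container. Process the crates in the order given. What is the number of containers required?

container 1: place 24 m³, 26 m³ left
container 1: place 13 m³, 13 m³ left
container 2: place 36 m³, 14 m³ left
container 1: place 5 m³, 8 m³ left
container 2: place 10 m³, 4 m³ left
container 3: place 13 m³, 37 m³ left
container 3: place 13 m³, 24 m³ left
container 3: place 24 m³, 0 m³ left
container 4: place 11 m³, 39 m³ left
container 4: place 24 m³, 15 m³ left
container 5: place 17 m³, 33 m³ left
container 4: place 12 m³, 3 m³ left
container 6: place 43 m³, 7 m³ left
container 7: place 36 m³, 14 m³ left
container 8: place 34 m³, 16 m³ left
container 7: place 11 m³, 3 m³ left
container 8: place 15 m³, 1 m³ left
container 9: place 34 m³, 16 m³ left
Final containers: [24,13,5] [36,10] [13,13,24] [11,24,12] [17] [43] [36,11] [34,15] [34].

9 containers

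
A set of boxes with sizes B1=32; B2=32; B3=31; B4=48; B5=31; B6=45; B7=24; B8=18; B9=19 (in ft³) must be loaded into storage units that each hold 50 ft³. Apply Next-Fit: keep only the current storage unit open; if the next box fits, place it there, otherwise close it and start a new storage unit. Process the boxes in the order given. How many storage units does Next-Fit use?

8

Put B1 (32 ft³) in storage unit 1; 18 ft³ remain.
Put B2 (32 ft³) in storage unit 2; 18 ft³ remain.
Put B3 (31 ft³) in storage unit 3; 19 ft³ remain.
Put B4 (48 ft³) in storage unit 4; 2 ft³ remain.
Put B5 (31 ft³) in storage unit 5; 19 ft³ remain.
Put B6 (45 ft³) in storage unit 6; 5 ft³ remain.
Put B7 (24 ft³) in storage unit 7; 26 ft³ remain.
Put B8 (18 ft³) in storage unit 7; 8 ft³ remain.
Put B9 (19 ft³) in storage unit 8; 31 ft³ remain.
Final storage units: [32] [32] [31] [48] [31] [45] [24,18] [19].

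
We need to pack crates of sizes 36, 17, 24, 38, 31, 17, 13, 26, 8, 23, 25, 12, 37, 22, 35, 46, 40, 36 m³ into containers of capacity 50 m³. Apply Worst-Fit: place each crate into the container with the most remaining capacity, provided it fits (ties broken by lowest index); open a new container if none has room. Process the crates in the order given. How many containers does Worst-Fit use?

12

container 1: place 36 m³, 14 m³ left
container 2: place 17 m³, 33 m³ left
container 2: place 24 m³, 9 m³ left
container 3: place 38 m³, 12 m³ left
container 4: place 31 m³, 19 m³ left
container 4: place 17 m³, 2 m³ left
container 1: place 13 m³, 1 m³ left
container 5: place 26 m³, 24 m³ left
container 5: place 8 m³, 16 m³ left
container 6: place 23 m³, 27 m³ left
container 6: place 25 m³, 2 m³ left
container 5: place 12 m³, 4 m³ left
container 7: place 37 m³, 13 m³ left
container 8: place 22 m³, 28 m³ left
container 9: place 35 m³, 15 m³ left
container 10: place 46 m³, 4 m³ left
container 11: place 40 m³, 10 m³ left
container 12: place 36 m³, 14 m³ left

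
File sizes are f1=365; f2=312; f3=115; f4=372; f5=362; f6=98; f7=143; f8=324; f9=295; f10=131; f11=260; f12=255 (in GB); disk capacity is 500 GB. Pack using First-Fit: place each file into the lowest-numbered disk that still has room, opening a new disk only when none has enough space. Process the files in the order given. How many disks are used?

Put f1 (365 GB) in disk 1; 135 GB remain.
Put f2 (312 GB) in disk 2; 188 GB remain.
Put f3 (115 GB) in disk 1; 20 GB remain.
Put f4 (372 GB) in disk 3; 128 GB remain.
Put f5 (362 GB) in disk 4; 138 GB remain.
Put f6 (98 GB) in disk 2; 90 GB remain.
Put f7 (143 GB) in disk 5; 357 GB remain.
Put f8 (324 GB) in disk 5; 33 GB remain.
Put f9 (295 GB) in disk 6; 205 GB remain.
Put f10 (131 GB) in disk 4; 7 GB remain.
Put f11 (260 GB) in disk 7; 240 GB remain.
Put f12 (255 GB) in disk 8; 245 GB remain.
Final disks: [365,115] [312,98] [372] [362,131] [143,324] [295] [260] [255].

8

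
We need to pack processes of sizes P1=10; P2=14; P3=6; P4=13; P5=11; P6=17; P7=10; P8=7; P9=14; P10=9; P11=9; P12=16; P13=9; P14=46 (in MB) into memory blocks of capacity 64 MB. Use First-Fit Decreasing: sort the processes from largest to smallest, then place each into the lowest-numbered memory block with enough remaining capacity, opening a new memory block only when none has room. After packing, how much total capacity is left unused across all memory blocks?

Sorted descending: 46, 17, 16, 14, 14, 13, 11, 10, 10, 9, 9, 9, 7, 6.
46 MB → memory block 1 (remaining 18 MB)
17 MB → memory block 1 (remaining 1 MB)
16 MB → memory block 2 (remaining 48 MB)
14 MB → memory block 2 (remaining 34 MB)
14 MB → memory block 2 (remaining 20 MB)
13 MB → memory block 2 (remaining 7 MB)
11 MB → memory block 3 (remaining 53 MB)
10 MB → memory block 3 (remaining 43 MB)
10 MB → memory block 3 (remaining 33 MB)
9 MB → memory block 3 (remaining 24 MB)
9 MB → memory block 3 (remaining 15 MB)
9 MB → memory block 3 (remaining 6 MB)
7 MB → memory block 2 (remaining 0 MB)
6 MB → memory block 3 (remaining 0 MB)
3 memory blocks × 64 MB = 192 MB; used 191 MB; unused 1 MB.

1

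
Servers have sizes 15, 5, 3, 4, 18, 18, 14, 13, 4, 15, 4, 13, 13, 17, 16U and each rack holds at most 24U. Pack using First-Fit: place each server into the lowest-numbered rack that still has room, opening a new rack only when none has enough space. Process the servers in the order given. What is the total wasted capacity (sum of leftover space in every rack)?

68

15U → rack 1 (remaining 9U)
5U → rack 1 (remaining 4U)
3U → rack 1 (remaining 1U)
4U → rack 2 (remaining 20U)
18U → rack 2 (remaining 2U)
18U → rack 3 (remaining 6U)
14U → rack 4 (remaining 10U)
13U → rack 5 (remaining 11U)
4U → rack 3 (remaining 2U)
15U → rack 6 (remaining 9U)
4U → rack 4 (remaining 6U)
13U → rack 7 (remaining 11U)
13U → rack 8 (remaining 11U)
17U → rack 9 (remaining 7U)
16U → rack 10 (remaining 8U)
10 racks × 24U = 240U; used 172U; unused 68U.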